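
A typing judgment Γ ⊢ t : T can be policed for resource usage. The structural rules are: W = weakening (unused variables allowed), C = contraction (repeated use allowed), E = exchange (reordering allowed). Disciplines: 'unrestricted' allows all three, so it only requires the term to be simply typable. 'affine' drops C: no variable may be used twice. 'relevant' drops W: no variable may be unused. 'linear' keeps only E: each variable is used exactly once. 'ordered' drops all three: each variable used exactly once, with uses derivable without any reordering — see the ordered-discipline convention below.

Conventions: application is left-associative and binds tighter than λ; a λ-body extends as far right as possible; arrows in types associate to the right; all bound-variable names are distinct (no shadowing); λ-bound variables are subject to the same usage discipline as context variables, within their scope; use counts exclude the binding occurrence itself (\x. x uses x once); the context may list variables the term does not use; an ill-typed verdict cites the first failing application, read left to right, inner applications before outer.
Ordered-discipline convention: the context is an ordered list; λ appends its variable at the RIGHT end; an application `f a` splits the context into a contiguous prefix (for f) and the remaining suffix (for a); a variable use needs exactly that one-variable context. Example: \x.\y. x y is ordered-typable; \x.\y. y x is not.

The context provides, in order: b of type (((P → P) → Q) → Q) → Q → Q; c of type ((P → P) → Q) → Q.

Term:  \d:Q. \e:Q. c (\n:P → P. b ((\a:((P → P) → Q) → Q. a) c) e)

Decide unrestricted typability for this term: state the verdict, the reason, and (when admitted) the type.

yes — well-typed at Q → Q → Q; no restrictions here; term : Q → Q → Q
usage: b=1, c=2, d (bound)=0, e (bound)=1, n (bound)=0, a (bound)=1
left-to-right use order: c, b, a, c, e
typing: well-typed at Q → Q → Q
per-discipline verdicts: ordered ✗ | linear ✗ | affine ✗ | relevant ✗ | unrestricted ✓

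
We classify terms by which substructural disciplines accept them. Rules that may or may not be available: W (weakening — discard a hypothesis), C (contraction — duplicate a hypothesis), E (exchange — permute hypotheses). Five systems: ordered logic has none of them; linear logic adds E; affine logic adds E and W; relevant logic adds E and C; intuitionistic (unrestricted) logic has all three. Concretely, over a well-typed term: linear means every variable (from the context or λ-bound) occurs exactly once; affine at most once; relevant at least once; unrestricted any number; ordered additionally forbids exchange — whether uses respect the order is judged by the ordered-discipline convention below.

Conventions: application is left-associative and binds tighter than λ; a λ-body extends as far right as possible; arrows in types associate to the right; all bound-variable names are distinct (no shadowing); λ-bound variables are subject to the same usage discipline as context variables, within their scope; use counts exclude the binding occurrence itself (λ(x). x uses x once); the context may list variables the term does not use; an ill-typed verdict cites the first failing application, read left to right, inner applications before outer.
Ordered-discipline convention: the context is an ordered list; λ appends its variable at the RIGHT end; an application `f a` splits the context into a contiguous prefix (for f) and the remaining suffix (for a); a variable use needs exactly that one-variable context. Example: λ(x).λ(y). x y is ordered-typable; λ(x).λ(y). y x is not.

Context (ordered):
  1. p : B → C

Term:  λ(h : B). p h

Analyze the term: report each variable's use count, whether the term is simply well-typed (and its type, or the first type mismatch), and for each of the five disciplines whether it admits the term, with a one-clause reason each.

usage: p ×1, h [bound] ×1
order of uses: p, h
typing: well-typed at B → C
ordered: ✓ — p, h once each; derivable with no W/C/E
linear: ✓ — single use per variable (p, h)
affine: ✓ — at most one use each (p, h)
relevant: ✓ — none of p, h goes unused
unrestricted: ✓ — type-checks (B → C) and nothing is barred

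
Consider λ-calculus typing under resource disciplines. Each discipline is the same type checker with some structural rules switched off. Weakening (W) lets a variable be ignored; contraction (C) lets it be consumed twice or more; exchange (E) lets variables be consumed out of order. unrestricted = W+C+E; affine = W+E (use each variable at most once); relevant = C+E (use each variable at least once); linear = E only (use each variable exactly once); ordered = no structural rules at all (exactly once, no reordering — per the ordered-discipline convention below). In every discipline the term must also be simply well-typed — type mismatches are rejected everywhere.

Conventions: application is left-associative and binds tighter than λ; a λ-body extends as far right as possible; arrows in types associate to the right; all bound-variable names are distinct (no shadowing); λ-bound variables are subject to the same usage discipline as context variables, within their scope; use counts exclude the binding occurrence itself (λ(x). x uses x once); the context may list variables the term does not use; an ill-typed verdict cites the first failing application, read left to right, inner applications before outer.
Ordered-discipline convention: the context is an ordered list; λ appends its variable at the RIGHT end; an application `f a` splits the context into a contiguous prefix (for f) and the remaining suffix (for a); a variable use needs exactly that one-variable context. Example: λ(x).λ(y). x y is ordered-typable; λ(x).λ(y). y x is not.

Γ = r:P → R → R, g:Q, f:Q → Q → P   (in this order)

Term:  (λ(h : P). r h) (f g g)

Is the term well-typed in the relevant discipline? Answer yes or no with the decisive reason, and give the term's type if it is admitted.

yes — none of r, g, f, h goes unused; term : R → R
use counts: r ×1, g ×2, f ×1, h (bound) ×1
uses in reading order: r, h, f, g, g
typing: well-typed at R → R
summary: ordered ✗, linear ✗, affine ✗, relevant ✓, unrestricted ✓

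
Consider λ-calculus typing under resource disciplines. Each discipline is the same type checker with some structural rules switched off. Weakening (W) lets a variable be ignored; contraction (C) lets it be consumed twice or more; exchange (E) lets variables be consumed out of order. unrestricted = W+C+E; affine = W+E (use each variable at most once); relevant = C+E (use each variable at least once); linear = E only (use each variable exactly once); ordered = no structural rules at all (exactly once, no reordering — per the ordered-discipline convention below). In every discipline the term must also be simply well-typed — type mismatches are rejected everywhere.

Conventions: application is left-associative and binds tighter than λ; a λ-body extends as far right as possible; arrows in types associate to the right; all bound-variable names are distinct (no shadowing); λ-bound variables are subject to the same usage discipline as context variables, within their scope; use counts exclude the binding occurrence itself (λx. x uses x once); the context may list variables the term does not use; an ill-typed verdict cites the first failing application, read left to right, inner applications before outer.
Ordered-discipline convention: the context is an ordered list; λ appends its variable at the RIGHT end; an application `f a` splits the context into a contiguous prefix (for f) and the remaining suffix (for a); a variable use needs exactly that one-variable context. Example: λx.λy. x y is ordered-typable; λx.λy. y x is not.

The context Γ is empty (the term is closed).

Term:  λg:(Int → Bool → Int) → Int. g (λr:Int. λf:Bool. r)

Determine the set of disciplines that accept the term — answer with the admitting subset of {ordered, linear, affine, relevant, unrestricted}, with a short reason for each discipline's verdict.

accepted by: affine, unrestricted
use counts: g (λ-bound): 1×, r (λ-bound): 1×, f (λ-bound): 0×
use order (left to right): g, r
typing: well-typed — term : ((Int → Bool → Int) → Int) → Int
ordered: ✗ — f never used (weakening)
linear: ✗ — f never used (weakening)
affine: ✓ — g, r, f: no repeats, contraction unneeded
relevant: ✗ — f never used (weakening)
unrestricted: ✓ — typability at ((Int → Bool → Int) → Int) → Int is all that's needed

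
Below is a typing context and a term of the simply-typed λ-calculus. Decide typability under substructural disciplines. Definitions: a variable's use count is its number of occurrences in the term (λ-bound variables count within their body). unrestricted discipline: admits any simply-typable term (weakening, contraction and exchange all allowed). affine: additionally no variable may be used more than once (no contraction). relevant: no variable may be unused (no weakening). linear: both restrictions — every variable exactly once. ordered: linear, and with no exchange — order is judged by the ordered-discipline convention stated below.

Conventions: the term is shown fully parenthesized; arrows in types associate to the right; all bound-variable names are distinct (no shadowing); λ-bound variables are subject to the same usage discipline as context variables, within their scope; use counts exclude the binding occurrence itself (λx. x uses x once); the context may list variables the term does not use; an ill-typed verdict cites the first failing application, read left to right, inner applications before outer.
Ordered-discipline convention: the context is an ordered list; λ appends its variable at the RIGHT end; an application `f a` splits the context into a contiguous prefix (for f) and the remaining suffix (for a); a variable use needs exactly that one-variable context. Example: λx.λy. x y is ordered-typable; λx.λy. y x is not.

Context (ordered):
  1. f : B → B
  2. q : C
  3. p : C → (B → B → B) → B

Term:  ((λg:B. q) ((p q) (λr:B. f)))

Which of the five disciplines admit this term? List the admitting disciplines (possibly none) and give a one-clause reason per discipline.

admitted in: unrestricted
use counts: f: 1×; q: 2×; p: 1×; g (bound): 0×; r (bound): 0×
uses in reading order: q, p, q, f
typing: ✓ — C
ordered: ✗, repeated use of q ×2; g, r never used (weakening)
linear: ✗, repeated use of q ×2; g, r never used (weakening)
affine: ✗, repeated use of q ×2
relevant: ✗, g, r never used (weakening)
unrestricted: ✓, well-typed at C; no restrictions here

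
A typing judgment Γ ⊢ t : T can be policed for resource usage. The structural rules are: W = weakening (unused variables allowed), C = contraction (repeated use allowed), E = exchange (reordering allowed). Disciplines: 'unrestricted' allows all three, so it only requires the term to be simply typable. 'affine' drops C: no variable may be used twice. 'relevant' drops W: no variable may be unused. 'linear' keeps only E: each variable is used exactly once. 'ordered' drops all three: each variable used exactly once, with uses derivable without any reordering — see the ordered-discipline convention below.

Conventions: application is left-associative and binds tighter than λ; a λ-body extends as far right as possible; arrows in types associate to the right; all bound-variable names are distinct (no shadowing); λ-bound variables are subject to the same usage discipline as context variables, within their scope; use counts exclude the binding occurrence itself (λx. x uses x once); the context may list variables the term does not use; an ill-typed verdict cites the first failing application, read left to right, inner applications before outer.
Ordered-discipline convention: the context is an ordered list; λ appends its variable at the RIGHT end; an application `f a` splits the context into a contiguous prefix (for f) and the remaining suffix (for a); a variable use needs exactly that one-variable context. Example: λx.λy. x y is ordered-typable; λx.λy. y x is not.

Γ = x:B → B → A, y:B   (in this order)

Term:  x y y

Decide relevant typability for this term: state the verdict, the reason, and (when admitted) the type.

yes — at least one use each (x, y); term : A
use counts: x ×1, y ×2
uses in reading order: x, y, y
typing: well-typed — term : A
across the five disciplines: ordered ✗; linear ✗; affine ✗; relevant ✓; unrestricted ✓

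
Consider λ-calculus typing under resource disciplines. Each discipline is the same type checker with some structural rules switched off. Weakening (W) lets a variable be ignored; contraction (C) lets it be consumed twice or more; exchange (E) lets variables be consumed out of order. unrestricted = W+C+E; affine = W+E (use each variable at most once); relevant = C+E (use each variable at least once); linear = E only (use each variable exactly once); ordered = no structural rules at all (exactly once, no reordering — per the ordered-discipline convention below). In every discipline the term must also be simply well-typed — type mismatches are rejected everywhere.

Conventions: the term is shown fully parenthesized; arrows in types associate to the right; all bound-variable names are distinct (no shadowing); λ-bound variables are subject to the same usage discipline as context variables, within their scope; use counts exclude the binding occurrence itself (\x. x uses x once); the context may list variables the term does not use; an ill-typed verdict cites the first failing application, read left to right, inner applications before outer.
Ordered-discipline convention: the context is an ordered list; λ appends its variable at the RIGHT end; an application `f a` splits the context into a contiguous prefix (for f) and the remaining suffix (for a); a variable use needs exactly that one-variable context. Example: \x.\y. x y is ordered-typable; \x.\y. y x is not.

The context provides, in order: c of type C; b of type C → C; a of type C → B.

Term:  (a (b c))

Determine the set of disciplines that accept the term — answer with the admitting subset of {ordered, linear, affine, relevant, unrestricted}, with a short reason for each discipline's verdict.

admitted by: linear, affine, relevant, unrestricted
variable uses: c=1; b=1; a=1
left-to-right use order: a, b, c
typing: ✓ — B
ordered: ✗ — needs exchange: uses follow a, b, c
linear: ✓ — single use per variable (c, b, a)
affine: ✓ — no duplicate uses among c, b, a
relevant: ✓ — none of c, b, a goes unused
unrestricted: ✓ — well-typed at B; no restrictions here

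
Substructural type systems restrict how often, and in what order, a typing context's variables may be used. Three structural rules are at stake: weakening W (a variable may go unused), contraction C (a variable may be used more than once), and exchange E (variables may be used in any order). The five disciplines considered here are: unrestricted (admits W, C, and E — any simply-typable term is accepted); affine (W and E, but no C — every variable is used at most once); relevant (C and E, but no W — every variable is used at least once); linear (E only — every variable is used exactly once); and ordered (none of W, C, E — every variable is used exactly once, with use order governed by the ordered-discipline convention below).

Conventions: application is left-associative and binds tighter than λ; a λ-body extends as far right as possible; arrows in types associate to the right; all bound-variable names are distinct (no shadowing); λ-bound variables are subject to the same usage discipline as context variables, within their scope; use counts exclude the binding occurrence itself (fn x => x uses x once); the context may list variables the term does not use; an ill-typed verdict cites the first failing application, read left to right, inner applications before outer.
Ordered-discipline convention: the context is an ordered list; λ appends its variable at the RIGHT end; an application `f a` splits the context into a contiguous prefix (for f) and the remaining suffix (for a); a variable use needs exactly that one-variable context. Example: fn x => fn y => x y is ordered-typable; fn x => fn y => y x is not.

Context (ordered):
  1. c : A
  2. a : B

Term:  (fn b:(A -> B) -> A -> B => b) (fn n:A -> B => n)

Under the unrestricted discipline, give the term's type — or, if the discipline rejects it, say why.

term : (A -> B) -> A -> B
use counts: c: 0×, a: 0×, b (λ-bound): 1×, n (λ-bound): 1×
left-to-right use order: b, n
typing: the term checks, with type (A -> B) -> A -> B
all disciplines: ordered ✗ | linear ✗ | affine ✓ | relevant ✗ | unrestricted ✓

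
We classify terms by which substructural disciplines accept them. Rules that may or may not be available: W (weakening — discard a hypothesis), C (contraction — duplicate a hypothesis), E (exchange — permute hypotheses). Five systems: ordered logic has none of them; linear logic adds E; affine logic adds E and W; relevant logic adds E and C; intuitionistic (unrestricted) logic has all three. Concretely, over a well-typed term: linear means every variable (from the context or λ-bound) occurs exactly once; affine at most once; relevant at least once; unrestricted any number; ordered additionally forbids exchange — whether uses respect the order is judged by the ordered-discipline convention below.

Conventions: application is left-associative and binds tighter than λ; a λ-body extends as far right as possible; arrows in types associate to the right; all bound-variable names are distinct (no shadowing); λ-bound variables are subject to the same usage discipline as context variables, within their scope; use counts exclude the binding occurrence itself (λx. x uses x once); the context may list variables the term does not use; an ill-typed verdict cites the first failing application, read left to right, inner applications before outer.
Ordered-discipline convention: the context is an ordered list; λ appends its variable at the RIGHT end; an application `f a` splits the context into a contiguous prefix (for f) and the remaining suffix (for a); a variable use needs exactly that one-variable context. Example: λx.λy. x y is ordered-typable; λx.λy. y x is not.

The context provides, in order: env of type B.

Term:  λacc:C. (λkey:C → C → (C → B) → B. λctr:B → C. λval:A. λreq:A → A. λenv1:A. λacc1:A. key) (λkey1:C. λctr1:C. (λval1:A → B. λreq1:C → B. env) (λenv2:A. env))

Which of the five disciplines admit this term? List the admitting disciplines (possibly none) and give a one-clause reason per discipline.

admitted by: unrestricted
usage: env: 2×; acc (bound): 0×; key (bound): 1×; ctr (bound): 0×; val (bound): 0×; req (bound): 0×; env1 (bound): 0×; acc1 (bound): 0×; key1 (bound): 0×; ctr1 (bound): 0×; val1 (bound): 0×; req1 (bound): 0×; env2 (bound): 0×
use order (left to right): key, env, env
typing: well-typed at C → (B → C) → A → (A → A) → A → A → C → C → (C → B) → B
ordered ✗ (repeated use of env ×2; acc, ctr, val, req, env1, acc1, key1, ctr1, val1, req1, env2 left unused)
linear ✗ (repeated use of env ×2; acc, ctr, val, req, env1, acc1, key1, ctr1, val1, req1, env2 left unused)
affine ✗ (repeated use of env ×2)
relevant ✗ (acc, ctr, val, req, env1, acc1, key1, ctr1, val1, req1, env2 left unused)
unrestricted ✓ (simply typable at C → (B → C) → A → (A → A) → A → A → C → C → (C → B) → B; W, C, E all held)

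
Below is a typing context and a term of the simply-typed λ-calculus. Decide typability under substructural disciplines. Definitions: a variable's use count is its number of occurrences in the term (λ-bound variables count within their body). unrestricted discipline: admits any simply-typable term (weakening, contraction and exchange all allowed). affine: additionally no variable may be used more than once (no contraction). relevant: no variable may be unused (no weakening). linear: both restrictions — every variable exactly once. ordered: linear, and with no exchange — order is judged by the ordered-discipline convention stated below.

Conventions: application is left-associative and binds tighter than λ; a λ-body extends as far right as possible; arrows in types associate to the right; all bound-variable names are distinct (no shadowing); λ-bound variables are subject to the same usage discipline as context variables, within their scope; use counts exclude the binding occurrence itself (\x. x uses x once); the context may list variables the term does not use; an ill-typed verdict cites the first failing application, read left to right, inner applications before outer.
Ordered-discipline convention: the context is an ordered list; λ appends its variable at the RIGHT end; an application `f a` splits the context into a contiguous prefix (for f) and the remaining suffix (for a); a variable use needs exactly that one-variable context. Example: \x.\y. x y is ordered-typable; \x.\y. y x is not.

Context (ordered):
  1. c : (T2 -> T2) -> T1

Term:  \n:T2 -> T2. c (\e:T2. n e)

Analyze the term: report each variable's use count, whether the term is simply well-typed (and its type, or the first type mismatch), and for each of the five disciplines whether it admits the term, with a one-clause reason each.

counts: c ×1, n (bound) ×1, e (bound) ×1
order of uses: c, n, e
typing: well-typed at (T2 -> T2) -> T1
ordered ✓ (one use each (c, n, e); ordered split holds)
linear ✓ (single use per variable (c, n, e))
affine ✓ (c, n, e: no repeats, contraction unneeded)
relevant ✓ (c, n, e: all used, weakening unneeded)
unrestricted ✓ (simply typable at (T2 -> T2) -> T1; W, C, E all held)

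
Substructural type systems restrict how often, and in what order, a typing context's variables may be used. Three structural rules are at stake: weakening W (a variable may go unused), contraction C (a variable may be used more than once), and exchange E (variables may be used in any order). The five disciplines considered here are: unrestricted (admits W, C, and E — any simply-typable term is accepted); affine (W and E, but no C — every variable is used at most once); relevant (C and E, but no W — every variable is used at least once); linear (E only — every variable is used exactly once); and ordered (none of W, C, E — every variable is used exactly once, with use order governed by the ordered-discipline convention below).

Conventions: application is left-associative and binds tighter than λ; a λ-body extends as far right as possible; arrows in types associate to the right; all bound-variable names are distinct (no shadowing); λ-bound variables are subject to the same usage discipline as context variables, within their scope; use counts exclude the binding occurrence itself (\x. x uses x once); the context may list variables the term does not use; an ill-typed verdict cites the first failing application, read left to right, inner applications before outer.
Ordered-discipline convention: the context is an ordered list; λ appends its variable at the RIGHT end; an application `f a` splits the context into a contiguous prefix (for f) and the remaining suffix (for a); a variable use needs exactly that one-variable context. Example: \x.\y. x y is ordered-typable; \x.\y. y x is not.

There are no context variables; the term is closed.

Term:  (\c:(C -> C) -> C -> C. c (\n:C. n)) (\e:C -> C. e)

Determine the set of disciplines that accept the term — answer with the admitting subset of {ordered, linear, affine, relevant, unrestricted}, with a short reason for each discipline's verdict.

admitted in: ordered, linear, affine, relevant, unrestricted
variable uses: c [bound]=1, n [bound]=1, e [bound]=1
use order (left to right): c, n, e
typing: well-typed — term : C -> C
ordered: ✓ — one use each (c, n, e); ordered split holds
linear: ✓ — c, n, e: one use apiece
affine: ✓ — none of c, n, e used more than once
relevant: ✓ — none of c, n, e goes unused
unrestricted: ✓ — typability at C -> C is all that's needed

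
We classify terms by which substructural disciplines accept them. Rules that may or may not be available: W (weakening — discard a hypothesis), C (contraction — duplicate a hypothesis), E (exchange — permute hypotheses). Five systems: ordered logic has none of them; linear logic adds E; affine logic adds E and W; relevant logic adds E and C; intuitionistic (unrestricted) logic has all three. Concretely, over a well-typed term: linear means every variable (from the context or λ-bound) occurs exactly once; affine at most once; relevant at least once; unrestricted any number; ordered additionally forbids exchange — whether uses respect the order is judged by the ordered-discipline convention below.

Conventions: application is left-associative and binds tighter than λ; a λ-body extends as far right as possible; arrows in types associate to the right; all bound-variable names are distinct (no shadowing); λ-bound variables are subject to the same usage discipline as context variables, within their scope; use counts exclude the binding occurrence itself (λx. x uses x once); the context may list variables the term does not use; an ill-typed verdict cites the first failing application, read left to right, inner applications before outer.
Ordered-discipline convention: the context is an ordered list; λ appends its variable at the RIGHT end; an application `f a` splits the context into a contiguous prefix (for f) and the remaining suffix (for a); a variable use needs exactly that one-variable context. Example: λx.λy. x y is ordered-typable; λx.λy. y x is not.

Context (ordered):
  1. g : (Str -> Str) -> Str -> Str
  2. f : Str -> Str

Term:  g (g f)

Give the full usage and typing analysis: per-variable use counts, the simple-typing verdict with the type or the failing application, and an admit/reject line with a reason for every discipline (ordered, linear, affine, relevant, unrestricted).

variable uses: g: 2, f: 1
uses in reading order: g, g, f
typing: ✓ — Str -> Str
ordered: ✗ — needs contraction — g ×2
linear: ✗ — needs contraction — g ×2
affine: ✗ — needs contraction — g ×2
relevant: ✓ — every one of g, f appears
unrestricted: ✓ — simply typable at Str -> Str; W, C, E all held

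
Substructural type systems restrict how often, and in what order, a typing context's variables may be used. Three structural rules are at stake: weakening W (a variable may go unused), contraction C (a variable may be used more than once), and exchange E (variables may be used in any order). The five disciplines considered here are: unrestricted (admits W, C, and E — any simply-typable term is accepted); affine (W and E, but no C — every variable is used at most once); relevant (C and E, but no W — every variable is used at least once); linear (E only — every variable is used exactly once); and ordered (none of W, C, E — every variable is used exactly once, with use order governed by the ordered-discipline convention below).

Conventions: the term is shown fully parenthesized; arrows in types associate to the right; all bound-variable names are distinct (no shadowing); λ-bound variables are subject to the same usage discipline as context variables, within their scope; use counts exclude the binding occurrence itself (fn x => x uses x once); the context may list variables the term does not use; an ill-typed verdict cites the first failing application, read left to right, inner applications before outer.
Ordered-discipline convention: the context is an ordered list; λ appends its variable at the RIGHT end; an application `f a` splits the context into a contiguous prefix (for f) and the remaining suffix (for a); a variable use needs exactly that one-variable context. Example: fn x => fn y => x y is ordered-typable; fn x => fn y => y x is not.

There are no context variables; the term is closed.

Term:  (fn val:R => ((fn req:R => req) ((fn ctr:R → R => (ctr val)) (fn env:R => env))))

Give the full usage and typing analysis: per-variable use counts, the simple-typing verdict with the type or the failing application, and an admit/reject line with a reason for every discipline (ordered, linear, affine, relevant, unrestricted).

usage: val (λ-bound): 1×; req (λ-bound): 1×; ctr (λ-bound): 1×; env (λ-bound): 1×
left-to-right use order: req, ctr, val, env
typing: well-typed — term : R → R
ordered ✗ (use order req, ctr, val, env needs exchange)
linear ✓ (single use per variable (val, req, ctr, env))
affine ✓ (val, req, ctr, env: no repeats, contraction unneeded)
relevant ✓ (at least one use each (val, req, ctr, env))
unrestricted ✓ (typability at R → R is all that's needed)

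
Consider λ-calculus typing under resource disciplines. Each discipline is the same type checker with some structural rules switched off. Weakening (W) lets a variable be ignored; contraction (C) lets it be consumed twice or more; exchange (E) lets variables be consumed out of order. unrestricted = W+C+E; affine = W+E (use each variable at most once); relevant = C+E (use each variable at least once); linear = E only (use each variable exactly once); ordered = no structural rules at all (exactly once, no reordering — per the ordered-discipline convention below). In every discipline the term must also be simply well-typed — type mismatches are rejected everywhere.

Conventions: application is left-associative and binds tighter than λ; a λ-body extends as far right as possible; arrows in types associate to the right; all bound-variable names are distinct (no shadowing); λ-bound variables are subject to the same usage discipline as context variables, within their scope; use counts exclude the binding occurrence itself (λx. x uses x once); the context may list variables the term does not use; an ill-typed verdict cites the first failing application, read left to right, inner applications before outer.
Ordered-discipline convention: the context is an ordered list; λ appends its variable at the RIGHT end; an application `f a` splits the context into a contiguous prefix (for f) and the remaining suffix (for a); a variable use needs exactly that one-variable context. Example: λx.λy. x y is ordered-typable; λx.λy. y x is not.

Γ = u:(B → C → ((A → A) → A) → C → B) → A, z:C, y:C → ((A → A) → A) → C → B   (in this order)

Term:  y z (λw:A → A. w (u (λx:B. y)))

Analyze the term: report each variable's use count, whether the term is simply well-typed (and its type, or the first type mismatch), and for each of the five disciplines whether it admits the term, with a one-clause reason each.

usage: u: 1; z: 1; y: 2; w (bound): 1; x (bound): 0
uses in reading order: y, z, w, u, y
typing: ✓ — C → B
ordered: ✗, repeated use of y ×2; needs weakening: x unused
linear: ✗, repeated use of y ×2; needs weakening: x unused
affine: ✗, repeated use of y ×2
relevant: ✗, needs weakening: x unused
unrestricted: ✓, typability at C → B is all that's needed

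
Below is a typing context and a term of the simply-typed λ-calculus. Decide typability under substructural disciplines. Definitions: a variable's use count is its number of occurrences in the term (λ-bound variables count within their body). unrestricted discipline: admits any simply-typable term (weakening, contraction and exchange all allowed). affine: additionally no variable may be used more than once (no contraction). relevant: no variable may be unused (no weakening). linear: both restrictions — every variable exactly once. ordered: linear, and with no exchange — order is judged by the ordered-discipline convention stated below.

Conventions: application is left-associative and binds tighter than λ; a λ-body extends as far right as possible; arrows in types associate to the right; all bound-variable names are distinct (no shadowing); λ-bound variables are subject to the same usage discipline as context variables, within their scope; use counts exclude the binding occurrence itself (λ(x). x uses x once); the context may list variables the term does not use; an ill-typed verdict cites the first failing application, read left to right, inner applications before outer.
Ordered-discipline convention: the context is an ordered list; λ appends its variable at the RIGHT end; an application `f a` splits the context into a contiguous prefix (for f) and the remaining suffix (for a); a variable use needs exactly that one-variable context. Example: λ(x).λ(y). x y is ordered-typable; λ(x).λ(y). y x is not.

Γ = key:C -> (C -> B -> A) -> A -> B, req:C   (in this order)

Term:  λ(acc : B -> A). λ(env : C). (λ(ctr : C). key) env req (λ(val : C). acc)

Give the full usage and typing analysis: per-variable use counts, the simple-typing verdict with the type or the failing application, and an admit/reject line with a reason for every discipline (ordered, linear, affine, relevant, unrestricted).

variable uses: key ×1, req ×1, acc (bound) ×1, env (bound) ×1, ctr (bound) ×0, val (bound) ×0
order of uses: key, env, req, acc
typing: ✓ — (B -> A) -> C -> A -> B
ordered ✗ (ctr, val left unused)
linear ✗ (ctr, val left unused)
affine ✓ (key, req, acc, env, ctr, val: no repeats, contraction unneeded)
relevant ✗ (ctr, val left unused)
unrestricted ✓ (well-typed at (B -> A) -> C -> A -> B; no restrictions here)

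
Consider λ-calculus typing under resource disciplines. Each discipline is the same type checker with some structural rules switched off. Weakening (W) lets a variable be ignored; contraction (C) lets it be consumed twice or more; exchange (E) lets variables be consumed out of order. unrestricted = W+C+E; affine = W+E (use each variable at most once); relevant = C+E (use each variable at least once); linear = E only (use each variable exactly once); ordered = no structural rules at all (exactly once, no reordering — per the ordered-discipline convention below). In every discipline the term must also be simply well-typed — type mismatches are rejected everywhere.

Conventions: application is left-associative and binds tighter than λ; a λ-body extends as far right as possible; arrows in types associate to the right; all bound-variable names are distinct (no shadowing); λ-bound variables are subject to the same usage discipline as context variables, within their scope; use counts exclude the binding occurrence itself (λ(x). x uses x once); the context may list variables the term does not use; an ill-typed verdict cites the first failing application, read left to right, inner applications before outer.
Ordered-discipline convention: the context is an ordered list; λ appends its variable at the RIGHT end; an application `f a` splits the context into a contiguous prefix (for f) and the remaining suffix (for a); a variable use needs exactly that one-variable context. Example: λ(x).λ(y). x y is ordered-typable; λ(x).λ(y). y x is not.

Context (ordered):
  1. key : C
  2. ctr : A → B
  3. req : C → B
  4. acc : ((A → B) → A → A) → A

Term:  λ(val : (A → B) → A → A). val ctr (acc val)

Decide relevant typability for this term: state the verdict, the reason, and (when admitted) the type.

no — key, req left unused
variable uses: key: 0×, ctr: 1×, req: 0×, acc: 1×, val (bound): 2×
uses in reading order: val, ctr, acc, val
typing: well-typed — term : ((A → B) → A → A) → A
across the five disciplines: ordered ✗ · linear ✗ · affine ✗ · relevant ✗ · unrestricted ✓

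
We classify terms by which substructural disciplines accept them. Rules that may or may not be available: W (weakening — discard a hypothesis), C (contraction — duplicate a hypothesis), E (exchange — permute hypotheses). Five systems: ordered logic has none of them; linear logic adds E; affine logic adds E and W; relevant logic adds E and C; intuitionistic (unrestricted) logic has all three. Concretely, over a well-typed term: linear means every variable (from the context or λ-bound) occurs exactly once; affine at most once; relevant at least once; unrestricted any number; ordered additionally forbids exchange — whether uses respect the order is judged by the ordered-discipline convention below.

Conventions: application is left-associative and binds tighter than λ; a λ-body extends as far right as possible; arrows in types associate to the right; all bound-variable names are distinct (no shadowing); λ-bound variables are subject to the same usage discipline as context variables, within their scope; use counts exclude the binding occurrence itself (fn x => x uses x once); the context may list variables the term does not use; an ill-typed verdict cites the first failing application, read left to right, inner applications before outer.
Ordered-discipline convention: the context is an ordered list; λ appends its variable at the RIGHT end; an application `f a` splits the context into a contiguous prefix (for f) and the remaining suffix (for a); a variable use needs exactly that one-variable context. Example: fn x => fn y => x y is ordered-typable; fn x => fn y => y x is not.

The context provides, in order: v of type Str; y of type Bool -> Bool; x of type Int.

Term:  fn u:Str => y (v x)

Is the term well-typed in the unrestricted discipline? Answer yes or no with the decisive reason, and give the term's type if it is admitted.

no — not simply typable
use counts: v ×1; y ×1; x ×1; u [bound] ×0
use order (left to right): y, v, x
typing: ill-typed: non-arrow in function slot: Str
summary: ordered ✗; linear ✗; affine ✗; relevant ✗; unrestricted ✗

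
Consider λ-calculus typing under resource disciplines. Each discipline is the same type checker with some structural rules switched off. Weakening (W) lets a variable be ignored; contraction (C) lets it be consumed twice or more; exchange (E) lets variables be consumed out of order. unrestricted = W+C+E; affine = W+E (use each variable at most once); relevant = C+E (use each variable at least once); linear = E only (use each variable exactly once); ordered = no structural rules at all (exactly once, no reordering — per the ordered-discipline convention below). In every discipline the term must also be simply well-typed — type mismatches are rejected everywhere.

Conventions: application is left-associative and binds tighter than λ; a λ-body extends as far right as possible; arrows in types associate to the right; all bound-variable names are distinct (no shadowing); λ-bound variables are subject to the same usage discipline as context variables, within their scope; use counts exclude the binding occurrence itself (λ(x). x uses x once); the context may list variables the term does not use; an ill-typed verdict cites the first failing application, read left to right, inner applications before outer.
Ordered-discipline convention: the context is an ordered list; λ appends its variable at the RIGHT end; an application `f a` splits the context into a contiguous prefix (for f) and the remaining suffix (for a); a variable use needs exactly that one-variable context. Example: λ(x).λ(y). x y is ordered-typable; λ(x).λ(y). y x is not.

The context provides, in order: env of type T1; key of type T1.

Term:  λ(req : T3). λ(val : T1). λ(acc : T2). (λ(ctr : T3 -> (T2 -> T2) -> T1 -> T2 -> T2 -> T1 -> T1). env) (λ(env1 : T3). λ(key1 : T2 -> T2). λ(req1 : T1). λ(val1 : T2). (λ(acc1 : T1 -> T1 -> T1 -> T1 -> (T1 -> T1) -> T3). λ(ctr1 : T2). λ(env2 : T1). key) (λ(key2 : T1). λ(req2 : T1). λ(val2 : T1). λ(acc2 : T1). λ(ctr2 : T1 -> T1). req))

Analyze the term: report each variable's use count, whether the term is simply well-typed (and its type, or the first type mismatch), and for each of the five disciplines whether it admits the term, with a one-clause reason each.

usage: env=1, key=1, req [bound]=1, val [bound]=0, acc [bound]=0, ctr [bound]=0, env1 [bound]=0, key1 [bound]=0, req1 [bound]=0, val1 [bound]=0, acc1 [bound]=0, ctr1 [bound]=0, env2 [bound]=0, key2 [bound]=0, req2 [bound]=0, val2 [bound]=0, acc2 [bound]=0, ctr2 [bound]=0
uses in reading order: env, key, req
typing: the term checks, with type T3 -> T1 -> T2 -> T1
ordered ✗ (needs weakening: val, acc, ctr, env1, key1, req1, val1, acc1, ctr1, env2, key2, req2, val2, acc2, ctr2 unused)
linear ✗ (needs weakening: val, acc, ctr, env1, key1, req1, val1, acc1, ctr1, env2, key2, req2, val2, acc2, ctr2 unused)
affine ✓ (at most one use each (env, key, req, val, acc, ctr, env1, key1, req1, val1, acc1, ctr1, env2, key2, req2, val2, acc2, ctr2))
relevant ✗ (needs weakening: val, acc, ctr, env1, key1, req1, val1, acc1, ctr1, env2, key2, req2, val2, acc2, ctr2 unused)
unrestricted ✓ (typability at T3 -> T1 -> T2 -> T1 is all that's needed)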